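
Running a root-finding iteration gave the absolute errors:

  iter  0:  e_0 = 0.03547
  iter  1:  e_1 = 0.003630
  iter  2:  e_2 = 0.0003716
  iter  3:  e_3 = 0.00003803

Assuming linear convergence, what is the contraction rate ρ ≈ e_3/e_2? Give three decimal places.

ρ ≈ e_3/e_2 = 0.00003803/0.0003716 = 0.10234

0.102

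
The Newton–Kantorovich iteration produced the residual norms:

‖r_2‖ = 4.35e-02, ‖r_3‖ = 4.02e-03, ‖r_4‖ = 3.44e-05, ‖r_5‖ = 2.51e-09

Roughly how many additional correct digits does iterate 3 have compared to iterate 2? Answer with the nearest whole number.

1

Digits gained ≈ log₁₀(‖r_2‖/‖r_3‖) = log₁₀(4.35e-02/4.02e-03) = log₁₀(10.8209) ≈ 1.034.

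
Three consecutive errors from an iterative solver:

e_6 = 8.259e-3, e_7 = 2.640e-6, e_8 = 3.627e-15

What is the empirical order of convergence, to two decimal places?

p ≈ ln(e_8/e_7) / ln(e_7/e_6)
  = ln(3.627e-15/2.640e-6) / ln(2.640e-6/8.259e-3)
  = ln(1.37386e-09) / ln(0.000319651)
  = -20.40564 / -8.04828 ≈ 2.53540

2.54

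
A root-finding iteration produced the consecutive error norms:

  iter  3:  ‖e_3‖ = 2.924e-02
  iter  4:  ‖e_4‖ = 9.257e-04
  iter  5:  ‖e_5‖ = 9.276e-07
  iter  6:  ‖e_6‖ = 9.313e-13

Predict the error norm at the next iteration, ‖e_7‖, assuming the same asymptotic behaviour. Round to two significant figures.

First estimate the order: p ≈ ln(‖e_6‖/‖e_5‖) / ln(‖e_5‖/‖e_4‖) = ln(9.313e-13/9.276e-07)/ln(9.276e-07/9.257e-04) = ln(1.00399e-06)/ln(0.00100205) ≈ 2.0000.
Then ‖e_7‖ ≈ ‖e_6‖·(‖e_6‖/‖e_5‖)^p = 9.313e-13·(1.00399e-06)^2.0000 = 9.313e-13·1.008e-12 ≈ 9.388e-25.

9.4e-25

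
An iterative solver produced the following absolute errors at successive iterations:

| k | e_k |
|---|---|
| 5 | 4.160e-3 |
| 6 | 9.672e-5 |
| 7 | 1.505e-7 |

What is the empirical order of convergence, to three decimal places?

p ≈ ln(e_7/e_6) / ln(e_6/e_5)
  = ln(1.505e-7/9.672e-5) / ln(9.672e-5/4.160e-3)
  = ln(0.00155604) / ln(0.02325)
  = -6.465611 / -3.761450 ≈ 1.718915

1.719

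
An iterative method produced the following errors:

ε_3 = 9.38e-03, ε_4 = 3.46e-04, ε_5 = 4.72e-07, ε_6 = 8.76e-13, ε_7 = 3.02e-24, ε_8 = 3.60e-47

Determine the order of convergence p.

Consecutive ratios: ε_8/ε_7 = 3.60e-47/3.02e-24 = 1.19205e-23, ε_7/ε_6 = 3.02e-24/8.76e-13 = 3.44749e-12.
p ≈ ln(1.19205e-23)/ln(3.44749e-12) = -52.7838/-26.3934 ≈ 2.00.
So the convergence is quadratic (order 2).

2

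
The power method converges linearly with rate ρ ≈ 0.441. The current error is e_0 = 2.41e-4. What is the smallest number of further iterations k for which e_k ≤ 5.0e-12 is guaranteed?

After k steps, e_k ≈ 2.41e-4·0.441^k.
Need 0.441^k ≤ 5.0e-12/2.41e-4 = 2.07469e-08.
k ≥ ln(2.07469e-08)/ln(0.441) = -17.6909/-0.81871 = 21.608.
Smallest integer k = 22.

22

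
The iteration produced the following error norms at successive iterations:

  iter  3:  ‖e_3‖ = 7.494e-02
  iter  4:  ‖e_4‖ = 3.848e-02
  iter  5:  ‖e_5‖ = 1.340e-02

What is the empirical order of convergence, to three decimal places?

p ≈ ln(‖e_5‖/‖e_4‖) / ln(‖e_4‖/‖e_3‖)
  = ln(1.340e-02/3.848e-02) / ln(3.848e-02/7.494e-02)
  = ln(0.348233) / ln(0.513477)
  = -1.054883 / -0.666550 ≈ 1.582601

1.583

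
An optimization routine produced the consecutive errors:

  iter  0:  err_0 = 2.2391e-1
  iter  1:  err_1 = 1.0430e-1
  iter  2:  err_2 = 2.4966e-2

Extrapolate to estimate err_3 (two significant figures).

First estimate the order: p ≈ ln(err_2/err_1) / ln(err_1/err_0) = ln(2.4966e-2/1.0430e-1)/ln(1.0430e-1/2.2391e-1) = ln(0.239367)/ln(0.465812) ≈ 1.8715.
Then err_3 ≈ err_2·(err_2/err_1)^p = 2.4966e-2·(0.239367)^1.8715 = 2.4966e-2·0.0688524 ≈ 0.001719.

1.7e-3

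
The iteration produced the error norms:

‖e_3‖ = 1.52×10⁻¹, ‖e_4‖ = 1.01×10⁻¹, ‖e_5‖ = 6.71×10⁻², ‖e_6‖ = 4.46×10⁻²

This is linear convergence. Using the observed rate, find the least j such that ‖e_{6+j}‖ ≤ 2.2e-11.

53

Rate ρ ≈ ‖e_6‖/‖e_5‖ = 4.46×10⁻²/6.71×10⁻² = 0.6647.
After j more steps, ‖e_{6+j}‖ ≈ 4.46×10⁻²·ρ^j; need ρ^j ≤ 2.2e-11/4.46×10⁻² = 4.93274e-10.
j ≥ ln(4.93274e-10)/ln(0.6647) = -21.4300/-0.40842 = 52.470.
So 53 more iterations are needed.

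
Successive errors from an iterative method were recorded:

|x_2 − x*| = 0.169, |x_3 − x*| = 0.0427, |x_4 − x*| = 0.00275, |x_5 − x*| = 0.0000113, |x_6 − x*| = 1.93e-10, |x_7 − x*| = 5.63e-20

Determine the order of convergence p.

Consecutive ratios: |x_7 − x*|/|x_6 − x*| = 5.63e-20/1.93e-10 = 2.9171e-10, |x_6 − x*|/|x_5 − x*| = 1.93e-10/0.0000113 = 1.70796e-05.
p ≈ ln(2.9171e-10)/ln(1.70796e-05) = -21.9553/-10.9776 ≈ 2.00.
So the convergence is quadratic (order 2).

2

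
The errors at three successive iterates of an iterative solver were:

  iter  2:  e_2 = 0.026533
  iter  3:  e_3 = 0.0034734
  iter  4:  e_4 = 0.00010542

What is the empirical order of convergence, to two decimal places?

1.72

p ≈ ln(e_4/e_3) / ln(e_3/e_2)
  = ln(0.00010542/0.0034734) / ln(0.0034734/0.026533)
  = ln(0.0303507) / ln(0.130909)
  = -3.49494 / -2.03325 ≈ 1.71889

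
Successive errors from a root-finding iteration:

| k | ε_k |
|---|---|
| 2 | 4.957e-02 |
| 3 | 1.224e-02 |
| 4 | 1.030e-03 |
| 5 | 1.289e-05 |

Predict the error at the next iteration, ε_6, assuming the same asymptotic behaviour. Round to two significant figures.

5.5e-9

First estimate the order: p ≈ ln(ε_5/ε_4) / ln(ε_4/ε_3) = ln(1.289e-05/1.030e-03)/ln(1.030e-03/1.224e-02) = ln(0.0125146)/ln(0.0841503) ≈ 1.7699.
Then ε_6 ≈ ε_5·(ε_5/ε_4)^p = 1.289e-05·(0.0125146)^1.7699 = 1.289e-05·0.000429159 ≈ 5.532e-09.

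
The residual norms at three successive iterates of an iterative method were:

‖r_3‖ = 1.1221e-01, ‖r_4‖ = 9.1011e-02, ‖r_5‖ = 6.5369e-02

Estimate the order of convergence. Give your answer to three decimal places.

1.580

p ≈ ln(‖r_5‖/‖r_4‖) / ln(‖r_4‖/‖r_3‖)
  = ln(6.5369e-02/9.1011e-02) / ln(9.1011e-02/1.1221e-01)
  = ln(0.718254) / ln(0.811077)
  = -0.330932 / -0.209392 ≈ 1.580442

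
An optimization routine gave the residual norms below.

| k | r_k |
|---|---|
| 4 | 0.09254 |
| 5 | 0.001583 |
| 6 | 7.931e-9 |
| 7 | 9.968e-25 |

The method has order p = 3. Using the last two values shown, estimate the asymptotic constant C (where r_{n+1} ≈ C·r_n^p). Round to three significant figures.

2.00

C ≈ r_7 / r_6^3
  = 9.968e-25 / (7.931e-9)^3
  = 9.968e-25 / 4.98866e-25 ≈ 1.9981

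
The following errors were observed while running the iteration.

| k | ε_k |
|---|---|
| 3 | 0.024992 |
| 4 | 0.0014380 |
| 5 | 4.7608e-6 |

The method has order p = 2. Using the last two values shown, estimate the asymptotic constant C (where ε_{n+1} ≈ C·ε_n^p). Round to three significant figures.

C ≈ ε_5 / ε_4^2
  = 4.7608e-6 / (0.0014380)^2
  = 4.7608e-6 / 2.06784e-06 ≈ 2.3023

2.30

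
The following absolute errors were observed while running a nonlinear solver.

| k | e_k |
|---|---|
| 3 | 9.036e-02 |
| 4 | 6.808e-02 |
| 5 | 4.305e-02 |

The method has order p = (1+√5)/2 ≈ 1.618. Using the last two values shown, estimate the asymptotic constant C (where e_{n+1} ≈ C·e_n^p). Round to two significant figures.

3.3

C ≈ e_5 / e_4^1.618
  = 4.305e-02 / (6.808e-02)^1.618
  = 4.305e-02 / 0.0129368 ≈ 3.3277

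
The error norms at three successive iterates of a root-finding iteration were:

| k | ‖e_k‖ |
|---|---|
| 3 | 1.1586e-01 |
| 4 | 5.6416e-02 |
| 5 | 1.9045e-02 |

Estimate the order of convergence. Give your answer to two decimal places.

p ≈ ln(‖e_5‖/‖e_4‖) / ln(‖e_4‖/‖e_3‖)
  = ln(1.9045e-02/5.6416e-02) / ln(5.6416e-02/1.1586e-01)
  = ln(0.337582) / ln(0.486933)
  = -1.08595 / -0.71963 ≈ 1.50904

1.51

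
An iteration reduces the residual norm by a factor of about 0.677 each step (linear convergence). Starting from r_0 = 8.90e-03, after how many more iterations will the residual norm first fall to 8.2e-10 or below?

After k steps, r_k ≈ 8.90e-03·0.677^k.
Need 0.677^k ≤ 8.2e-10/8.90e-03 = 9.21348e-08.
k ≥ ln(9.21348e-08)/ln(0.677) = -16.2000/-0.39008 = 41.530.
Smallest integer k = 42.

42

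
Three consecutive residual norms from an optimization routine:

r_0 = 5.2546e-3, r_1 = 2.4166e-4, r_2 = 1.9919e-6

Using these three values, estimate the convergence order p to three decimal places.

p ≈ ln(r_2/r_1) / ln(r_1/r_0)
  = ln(1.9919e-6/2.4166e-4) / ln(2.4166e-4/5.2546e-3)
  = ln(0.00824257) / ln(0.0459902)
  = -4.798443 / -3.079327 ≈ 1.558277

1.558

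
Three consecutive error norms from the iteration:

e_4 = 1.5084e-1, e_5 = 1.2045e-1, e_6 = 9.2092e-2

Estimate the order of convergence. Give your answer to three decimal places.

1.193

p ≈ ln(e_6/e_5) / ln(e_5/e_4)
  = ln(9.2092e-2/1.2045e-1) / ln(1.2045e-1/1.5084e-1)
  = ln(0.764566) / ln(0.798528)
  = -0.268447 / -0.224985 ≈ 1.193177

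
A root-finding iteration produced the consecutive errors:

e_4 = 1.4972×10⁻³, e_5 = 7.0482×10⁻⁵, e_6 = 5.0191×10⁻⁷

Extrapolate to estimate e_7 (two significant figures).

First estimate the order: p ≈ ln(e_6/e_5) / ln(e_5/e_4) = ln(5.0191×10⁻⁷/7.0482×10⁻⁵)/ln(7.0482×10⁻⁵/1.4972×10⁻³) = ln(0.00712111)/ln(0.0470759) ≈ 1.6180.
Then e_7 ≈ e_6·(e_6/e_5)^p = 5.0191×10⁻⁷·(0.00712111)^1.6180 = 5.0191×10⁻⁷·0.000335291 ≈ 1.683e-10.

1.7e-10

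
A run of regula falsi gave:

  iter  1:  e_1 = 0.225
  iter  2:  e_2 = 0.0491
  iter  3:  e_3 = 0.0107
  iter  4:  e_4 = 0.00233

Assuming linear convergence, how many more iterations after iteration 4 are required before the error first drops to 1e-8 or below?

Rate ρ ≈ e_4/e_3 = 0.00233/0.0107 = 0.2178.
After j more steps, e_{4+j} ≈ 0.00233·ρ^j; need ρ^j ≤ 1e-8/0.00233 = 4.29185e-06.
j ≥ ln(4.29185e-06)/ln(0.2178) = -12.3588/-1.52418 = 8.108.
So 9 more iterations are needed.

9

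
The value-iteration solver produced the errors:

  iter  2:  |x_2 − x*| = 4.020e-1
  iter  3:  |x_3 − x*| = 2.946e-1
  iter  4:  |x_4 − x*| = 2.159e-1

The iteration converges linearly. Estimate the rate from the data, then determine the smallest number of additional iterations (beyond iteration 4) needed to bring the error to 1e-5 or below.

33

Rate ρ ≈ |x_4 − x*|/|x_3 − x*| = 2.159e-1/2.946e-1 = 0.7329.
After j more steps, |x_{4+j} − x*| ≈ 2.159e-1·ρ^j; need ρ^j ≤ 1e-5/2.159e-1 = 4.63177e-05.
j ≥ ln(4.63177e-05)/ln(0.7329) = -9.9800/-0.31075 = 32.116.
So 33 more iterations are needed.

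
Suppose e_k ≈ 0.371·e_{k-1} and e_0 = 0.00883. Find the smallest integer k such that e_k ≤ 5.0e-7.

10

After k steps, e_k ≈ 0.00883·0.371^k.
Need 0.371^k ≤ 5.0e-7/0.00883 = 5.66251e-05.
k ≥ ln(5.66251e-05)/ln(0.371) = -9.7791/-0.99155 = 9.862.
Smallest integer k = 10.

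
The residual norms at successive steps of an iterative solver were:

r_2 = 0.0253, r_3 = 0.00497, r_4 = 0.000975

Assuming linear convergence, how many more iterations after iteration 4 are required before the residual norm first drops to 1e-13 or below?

Rate ρ ≈ r_4/r_3 = 0.000975/0.00497 = 0.1962.
After j more steps, r_{4+j} ≈ 0.000975·ρ^j; need ρ^j ≤ 1e-13/0.000975 = 1.02564e-10.
j ≥ ln(1.02564e-10)/ln(0.1962) = -23.0005/-1.62862 = 14.123.
So 15 more iterations are needed.

15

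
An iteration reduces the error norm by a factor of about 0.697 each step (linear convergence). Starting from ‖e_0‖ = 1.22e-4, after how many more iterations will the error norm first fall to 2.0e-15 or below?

After k steps, ‖e_k‖ ≈ 1.22e-4·0.697^k.
Need 0.697^k ≤ 2.0e-15/1.22e-4 = 1.63934e-11.
k ≥ ln(1.63934e-11)/ln(0.697) = -24.8341/-0.36097 = 68.798.
Smallest integer k = 69.

69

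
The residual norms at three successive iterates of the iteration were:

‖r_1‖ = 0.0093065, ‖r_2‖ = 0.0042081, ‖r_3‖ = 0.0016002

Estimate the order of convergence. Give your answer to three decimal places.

p ≈ ln(‖r_3‖/‖r_2‖) / ln(‖r_2‖/‖r_1‖)
  = ln(0.0016002/0.0042081) / ln(0.0042081/0.0093065)
  = ln(0.380267) / ln(0.452168)
  = -0.966882 / -0.793701 ≈ 1.218194

1.218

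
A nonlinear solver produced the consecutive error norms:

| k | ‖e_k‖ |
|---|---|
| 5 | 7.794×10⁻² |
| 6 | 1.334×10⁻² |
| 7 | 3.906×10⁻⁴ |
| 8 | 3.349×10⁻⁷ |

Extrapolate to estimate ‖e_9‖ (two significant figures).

2.5e-13

First estimate the order: p ≈ ln(‖e_8‖/‖e_7‖) / ln(‖e_7‖/‖e_6‖) = ln(3.349×10⁻⁷/3.906×10⁻⁴)/ln(3.906×10⁻⁴/1.334×10⁻²) = ln(0.000857399)/ln(0.0292804) ≈ 2.0000.
Then ‖e_9‖ ≈ ‖e_8‖·(‖e_8‖/‖e_7‖)^p = 3.349×10⁻⁷·(0.000857399)^2.0000 = 3.349×10⁻⁷·7.35133e-07 ≈ 2.462e-13.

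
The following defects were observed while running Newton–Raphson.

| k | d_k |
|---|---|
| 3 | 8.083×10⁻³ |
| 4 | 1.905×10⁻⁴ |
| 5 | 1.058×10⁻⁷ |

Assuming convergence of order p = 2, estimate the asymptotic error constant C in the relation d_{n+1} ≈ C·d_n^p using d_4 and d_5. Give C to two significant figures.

2.9

C ≈ d_5 / d_4^2
  = 1.058×10⁻⁷ / (1.905×10⁻⁴)^2
  = 1.058×10⁻⁷ / 3.62902e-08 ≈ 2.9154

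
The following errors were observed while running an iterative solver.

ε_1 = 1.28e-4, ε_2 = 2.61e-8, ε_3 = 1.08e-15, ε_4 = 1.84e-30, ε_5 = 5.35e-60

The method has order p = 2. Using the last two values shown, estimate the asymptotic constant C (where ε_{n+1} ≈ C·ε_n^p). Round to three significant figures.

1.58

C ≈ ε_5 / ε_4^2
  = 5.35e-60 / (1.84e-30)^2
  = 5.35e-60 / 3.3856e-60 ≈ 1.5802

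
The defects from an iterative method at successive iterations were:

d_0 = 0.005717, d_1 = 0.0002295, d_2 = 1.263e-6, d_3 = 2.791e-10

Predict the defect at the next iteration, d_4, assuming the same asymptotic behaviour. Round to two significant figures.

3.4e-16

First estimate the order: p ≈ ln(d_3/d_2) / ln(d_2/d_1) = ln(2.791e-10/1.263e-6)/ln(1.263e-6/0.0002295) = ln(0.000220982)/ln(0.00550327) ≈ 1.6180.
Then d_4 ≈ d_3·(d_3/d_2)^p = 2.791e-10·(0.000220982)^1.6180 = 2.791e-10·1.21666e-06 ≈ 3.396e-16.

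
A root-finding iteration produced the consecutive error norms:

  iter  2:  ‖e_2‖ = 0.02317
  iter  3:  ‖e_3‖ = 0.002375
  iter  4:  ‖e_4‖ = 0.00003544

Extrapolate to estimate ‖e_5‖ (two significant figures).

First estimate the order: p ≈ ln(‖e_4‖/‖e_3‖) / ln(‖e_3‖/‖e_2‖) = ln(0.00003544/0.002375)/ln(0.002375/0.02317) = ln(0.0149221)/ln(0.102503) ≈ 1.8460.
Then ‖e_5‖ ≈ ‖e_4‖·(‖e_4‖/‖e_3‖)^p = 0.00003544·(0.0149221)^1.8460 = 0.00003544·0.000425491 ≈ 1.508e-08.

1.5e-8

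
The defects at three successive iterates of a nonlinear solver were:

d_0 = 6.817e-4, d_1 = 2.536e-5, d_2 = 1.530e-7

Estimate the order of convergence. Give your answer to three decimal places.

p ≈ ln(d_2/d_1) / ln(d_1/d_0)
  = ln(1.530e-7/2.536e-5) / ln(2.536e-5/6.817e-4)
  = ln(0.00603312) / ln(0.0372011)
  = -5.110491 / -3.291417 ≈ 1.552672

1.553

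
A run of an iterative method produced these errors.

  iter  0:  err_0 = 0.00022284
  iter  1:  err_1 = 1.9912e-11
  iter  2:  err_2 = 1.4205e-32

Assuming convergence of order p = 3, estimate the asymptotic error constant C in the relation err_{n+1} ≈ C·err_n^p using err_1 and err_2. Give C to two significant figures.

C ≈ err_2 / err_1^3
  = 1.4205e-32 / (1.9912e-11)^3
  = 1.4205e-32 / 7.89486e-33 ≈ 1.7993

1.8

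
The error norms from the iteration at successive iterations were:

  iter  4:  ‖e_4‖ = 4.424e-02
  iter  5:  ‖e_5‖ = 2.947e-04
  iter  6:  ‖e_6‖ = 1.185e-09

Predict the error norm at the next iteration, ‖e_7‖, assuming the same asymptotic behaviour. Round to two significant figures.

5.0e-23

First estimate the order: p ≈ ln(‖e_6‖/‖e_5‖) / ln(‖e_5‖/‖e_4‖) = ln(1.185e-09/2.947e-04)/ln(2.947e-04/4.424e-02) = ln(4.02104e-06)/ln(0.00666139) ≈ 2.4791.
Then ‖e_7‖ ≈ ‖e_6‖·(‖e_6‖/‖e_5‖)^p = 1.185e-09·(4.02104e-06)^2.4791 = 1.185e-09·4.20354e-14 ≈ 4.981e-23.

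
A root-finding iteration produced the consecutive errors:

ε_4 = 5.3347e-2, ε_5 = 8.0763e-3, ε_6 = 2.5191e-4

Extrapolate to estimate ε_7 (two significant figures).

4.3e-7

First estimate the order: p ≈ ln(ε_6/ε_5) / ln(ε_5/ε_4) = ln(2.5191e-4/8.0763e-3)/ln(8.0763e-3/5.3347e-2) = ln(0.0311913)/ln(0.151392) ≈ 1.8368.
Then ε_7 ≈ ε_6·(ε_6/ε_5)^p = 2.5191e-4·(0.0311913)^1.8368 = 2.5191e-4·0.00171333 ≈ 4.316e-07.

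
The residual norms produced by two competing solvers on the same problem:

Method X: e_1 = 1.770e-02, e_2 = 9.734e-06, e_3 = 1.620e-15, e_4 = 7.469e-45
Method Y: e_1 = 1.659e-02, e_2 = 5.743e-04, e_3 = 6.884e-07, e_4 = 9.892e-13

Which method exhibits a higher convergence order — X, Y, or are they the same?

X

Method X: p ≈ ln(7.469e-45/1.620e-15)/ln(1.620e-15/9.734e-06) ≈ 3.00.
Method Y: p ≈ ln(9.892e-13/6.884e-07)/ln(6.884e-07/5.743e-04) ≈ 2.00.
Method X has the higher order (≈3.0 vs ≈2.0).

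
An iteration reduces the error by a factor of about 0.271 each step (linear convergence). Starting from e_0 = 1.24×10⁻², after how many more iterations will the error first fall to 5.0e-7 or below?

8

After k steps, e_k ≈ 1.24×10⁻²·0.271^k.
Need 0.271^k ≤ 5.0e-7/1.24×10⁻² = 4.03226e-05.
k ≥ ln(4.03226e-05)/ln(0.271) = -10.1186/-1.30564 = 7.750.
Smallest integer k = 8.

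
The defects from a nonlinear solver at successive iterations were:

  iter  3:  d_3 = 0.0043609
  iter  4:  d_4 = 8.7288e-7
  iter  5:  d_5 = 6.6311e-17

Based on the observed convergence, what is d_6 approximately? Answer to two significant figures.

1.4e-44

First estimate the order: p ≈ ln(d_5/d_4) / ln(d_4/d_3) = ln(6.6311e-17/8.7288e-7)/ln(8.7288e-7/0.0043609) = ln(7.59681e-11)/ln(0.000200161) ≈ 2.7360.
Then d_6 ≈ d_5·(d_5/d_4)^p = 6.6311e-17·(7.59681e-11)^2.7360 = 6.6311e-17·2.05782e-28 ≈ 1.365e-44.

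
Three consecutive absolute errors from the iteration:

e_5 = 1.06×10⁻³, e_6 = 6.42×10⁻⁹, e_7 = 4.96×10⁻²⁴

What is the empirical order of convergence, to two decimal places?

p ≈ ln(e_7/e_6) / ln(e_6/e_5)
  = ln(4.96×10⁻²⁴/6.42×10⁻⁹) / ln(6.42×10⁻⁹/1.06×10⁻³)
  = ln(7.72586e-16) / ln(6.0566e-06)
  = -34.79679 / -12.01436 ≈ 2.89627

2.90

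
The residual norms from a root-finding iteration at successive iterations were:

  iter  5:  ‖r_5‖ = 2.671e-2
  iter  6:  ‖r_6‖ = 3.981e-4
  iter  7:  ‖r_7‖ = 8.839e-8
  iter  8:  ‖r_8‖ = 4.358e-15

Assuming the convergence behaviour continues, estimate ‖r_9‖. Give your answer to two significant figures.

1.1e-29

First estimate the order: p ≈ ln(‖r_8‖/‖r_7‖) / ln(‖r_7‖/‖r_6‖) = ln(4.358e-15/8.839e-8)/ln(8.839e-8/3.981e-4) = ln(4.93042e-08)/ln(0.00022203) ≈ 2.0000.
Then ‖r_9‖ ≈ ‖r_8‖·(‖r_8‖/‖r_7‖)^p = 4.358e-15·(4.93042e-08)^2.0000 = 4.358e-15·2.4309e-15 ≈ 1.059e-29.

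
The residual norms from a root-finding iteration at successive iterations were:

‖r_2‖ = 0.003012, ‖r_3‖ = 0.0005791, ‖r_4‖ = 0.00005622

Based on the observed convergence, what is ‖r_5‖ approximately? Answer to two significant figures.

2.1e-6

First estimate the order: p ≈ ln(‖r_4‖/‖r_3‖) / ln(‖r_3‖/‖r_2‖) = ln(0.00005622/0.0005791)/ln(0.0005791/0.003012) = ln(0.0970817)/ln(0.192264) ≈ 1.4144.
Then ‖r_5‖ ≈ ‖r_4‖·(‖r_4‖/‖r_3‖)^p = 0.00005622·(0.0970817)^1.4144 = 0.00005622·0.0369324 ≈ 2.076e-06.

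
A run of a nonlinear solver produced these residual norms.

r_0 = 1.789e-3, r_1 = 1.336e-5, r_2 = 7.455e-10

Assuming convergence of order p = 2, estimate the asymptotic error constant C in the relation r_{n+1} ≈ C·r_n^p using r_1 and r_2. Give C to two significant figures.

C ≈ r_2 / r_1^2
  = 7.455e-10 / (1.336e-5)^2
  = 7.455e-10 / 1.7849e-10 ≈ 4.1767

4.2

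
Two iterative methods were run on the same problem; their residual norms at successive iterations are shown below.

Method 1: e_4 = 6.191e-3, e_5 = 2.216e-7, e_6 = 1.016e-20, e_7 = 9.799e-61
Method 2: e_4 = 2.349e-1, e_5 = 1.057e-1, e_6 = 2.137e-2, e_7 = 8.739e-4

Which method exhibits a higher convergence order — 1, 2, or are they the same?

Method 1: p ≈ ln(9.799e-61/1.016e-20)/ln(1.016e-20/2.216e-7) ≈ 3.00.
Method 2: p ≈ ln(8.739e-4/2.137e-2)/ln(2.137e-2/1.057e-1) ≈ 2.00.
Method 1 has the higher order (≈3.0 vs ≈2.0).

1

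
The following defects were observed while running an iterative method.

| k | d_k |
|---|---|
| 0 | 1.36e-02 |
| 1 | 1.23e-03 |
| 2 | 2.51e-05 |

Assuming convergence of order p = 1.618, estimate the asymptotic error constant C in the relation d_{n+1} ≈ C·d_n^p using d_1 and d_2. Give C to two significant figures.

C ≈ d_2 / d_1^1.618
  = 2.51e-05 / (1.23e-03)^1.618
  = 2.51e-05 / 1.95644e-05 ≈ 1.2829

1.3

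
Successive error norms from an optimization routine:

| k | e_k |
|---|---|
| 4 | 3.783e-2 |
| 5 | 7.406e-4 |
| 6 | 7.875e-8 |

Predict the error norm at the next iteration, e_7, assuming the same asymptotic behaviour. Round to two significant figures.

First estimate the order: p ≈ ln(e_6/e_5) / ln(e_5/e_4) = ln(7.875e-8/7.406e-4)/ln(7.406e-4/3.783e-2) = ln(0.000106333)/ln(0.0195771) ≈ 2.3260.
Then e_7 ≈ e_6·(e_6/e_5)^p = 7.875e-8·(0.000106333)^2.3260 = 7.875e-8·5.72835e-10 ≈ 4.511e-17.

4.5e-17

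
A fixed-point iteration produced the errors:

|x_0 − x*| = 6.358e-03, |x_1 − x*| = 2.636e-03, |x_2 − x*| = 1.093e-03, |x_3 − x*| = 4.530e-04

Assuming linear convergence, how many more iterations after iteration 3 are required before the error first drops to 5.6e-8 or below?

Rate ρ ≈ |x_3 − x*|/|x_2 − x*| = 4.530e-04/1.093e-03 = 0.4145.
After j more steps, |x_{3+j} − x*| ≈ 4.530e-04·ρ^j; need ρ^j ≤ 5.6e-8/4.530e-04 = 0.00012362.
j ≥ ln(0.00012362)/ln(0.4145) = -8.9983/-0.88068 = 10.217.
So 11 more iterations are needed.

11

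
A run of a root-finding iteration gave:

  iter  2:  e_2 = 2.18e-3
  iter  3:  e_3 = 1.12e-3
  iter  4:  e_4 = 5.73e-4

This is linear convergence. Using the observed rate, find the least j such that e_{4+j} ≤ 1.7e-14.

Rate ρ ≈ e_4/e_3 = 5.73e-4/1.12e-3 = 0.5116.
After j more steps, e_{4+j} ≈ 5.73e-4·ρ^j; need ρ^j ≤ 1.7e-14/5.73e-4 = 2.96684e-11.
j ≥ ln(2.96684e-11)/ln(0.5116) = -24.2409/-0.67021 = 36.169.
So 37 more iterations are needed.

37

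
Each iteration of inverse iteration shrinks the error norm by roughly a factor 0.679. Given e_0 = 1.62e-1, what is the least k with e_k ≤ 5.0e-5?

21

After k steps, e_k ≈ 1.62e-1·0.679^k.
Need 0.679^k ≤ 5.0e-5/1.62e-1 = 0.000308642.
k ≥ ln(0.000308642)/ln(0.679) = -8.0833/-0.38713 = 20.880.
Smallest integer k = 21.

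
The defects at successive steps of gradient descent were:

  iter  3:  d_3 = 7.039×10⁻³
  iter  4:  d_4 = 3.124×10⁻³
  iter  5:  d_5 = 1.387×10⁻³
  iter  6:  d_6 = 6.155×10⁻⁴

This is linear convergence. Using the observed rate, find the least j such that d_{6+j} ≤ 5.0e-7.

Rate ρ ≈ d_6/d_5 = 6.155×10⁻⁴/1.387×10⁻³ = 0.4438.
After j more steps, d_{6+j} ≈ 6.155×10⁻⁴·ρ^j; need ρ^j ≤ 5.0e-7/6.155×10⁻⁴ = 0.000812348.
j ≥ ln(0.000812348)/ln(0.4438) = -7.1156/-0.81238 = 8.759.
So 9 more iterations are needed.

9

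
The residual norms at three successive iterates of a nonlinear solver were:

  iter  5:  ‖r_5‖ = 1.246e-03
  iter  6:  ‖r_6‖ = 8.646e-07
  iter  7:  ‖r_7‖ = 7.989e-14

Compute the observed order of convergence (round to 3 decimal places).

p ≈ ln(‖r_7‖/‖r_6‖) / ln(‖r_6‖/‖r_5‖)
  = ln(7.989e-14/8.646e-07) / ln(8.646e-07/1.246e-03)
  = ln(9.24011e-08) / ln(0.0006939)
  = -16.197127 / -7.273183 ≈ 2.226965

2.227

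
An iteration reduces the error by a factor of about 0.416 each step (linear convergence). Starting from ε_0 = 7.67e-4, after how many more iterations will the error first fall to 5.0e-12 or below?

After k steps, ε_k ≈ 7.67e-4·0.416^k.
Need 0.416^k ≤ 5.0e-12/7.67e-4 = 6.5189e-09.
k ≥ ln(6.5189e-09)/ln(0.416) = -18.8486/-0.87707 = 21.490.
Smallest integer k = 22.

22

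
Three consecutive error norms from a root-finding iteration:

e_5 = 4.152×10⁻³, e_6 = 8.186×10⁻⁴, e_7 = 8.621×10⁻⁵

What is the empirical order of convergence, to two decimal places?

p ≈ ln(e_7/e_6) / ln(e_6/e_5)
  = ln(8.621×10⁻⁵/8.186×10⁻⁴) / ln(8.186×10⁻⁴/4.152×10⁻³)
  = ln(0.105314) / ln(0.197158)
  = -2.25081 / -1.62375 ≈ 1.38618

1.39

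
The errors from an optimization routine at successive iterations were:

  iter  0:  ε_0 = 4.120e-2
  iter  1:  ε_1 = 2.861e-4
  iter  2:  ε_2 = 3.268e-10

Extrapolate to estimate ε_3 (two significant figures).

1.4e-26

First estimate the order: p ≈ ln(ε_2/ε_1) / ln(ε_1/ε_0) = ln(3.268e-10/2.861e-4)/ln(2.861e-4/4.120e-2) = ln(1.14226e-06)/ln(0.00694417) ≈ 2.7531.
Then ε_3 ≈ ε_2·(ε_2/ε_1)^p = 3.268e-10·(1.14226e-06)^2.7531 = 3.268e-10·4.36951e-17 ≈ 1.428e-26.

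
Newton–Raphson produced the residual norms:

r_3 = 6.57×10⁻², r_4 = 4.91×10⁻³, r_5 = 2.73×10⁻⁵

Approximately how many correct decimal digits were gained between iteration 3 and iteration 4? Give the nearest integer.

1

Digits gained ≈ log₁₀(r_3/r_4) = log₁₀(6.57×10⁻²/4.91×10⁻³) = log₁₀(13.3809) ≈ 1.126.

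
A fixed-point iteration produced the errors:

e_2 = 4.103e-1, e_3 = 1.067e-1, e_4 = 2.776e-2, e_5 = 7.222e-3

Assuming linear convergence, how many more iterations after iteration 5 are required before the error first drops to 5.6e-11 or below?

14

Rate ρ ≈ e_5/e_4 = 7.222e-3/2.776e-2 = 0.2602.
After j more steps, e_{5+j} ≈ 7.222e-3·ρ^j; need ρ^j ≤ 5.6e-11/7.222e-3 = 7.75408e-09.
j ≥ ln(7.75408e-09)/ln(0.2602) = -18.6750/-1.34630 = 13.871.
So 14 more iterations are needed.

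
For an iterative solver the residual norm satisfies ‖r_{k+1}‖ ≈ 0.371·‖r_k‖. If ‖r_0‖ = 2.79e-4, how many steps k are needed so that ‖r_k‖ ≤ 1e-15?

27

After k steps, ‖r_k‖ ≈ 2.79e-4·0.371^k.
Need 0.371^k ≤ 1e-15/2.79e-4 = 3.58423e-12.
k ≥ ln(3.58423e-12)/ln(0.371) = -26.3545/-0.99155 = 26.579.
Smallest integer k = 27.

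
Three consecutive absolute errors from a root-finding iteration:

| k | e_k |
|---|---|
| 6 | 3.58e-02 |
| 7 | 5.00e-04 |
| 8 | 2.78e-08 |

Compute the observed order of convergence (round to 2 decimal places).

2.29

p ≈ ln(e_8/e_7) / ln(e_7/e_6)
  = ln(2.78e-08/5.00e-04) / ln(5.00e-04/3.58e-02)
  = ln(5.56e-05) / ln(0.0139665)
  = -9.79733 / -4.27109 ≈ 2.29387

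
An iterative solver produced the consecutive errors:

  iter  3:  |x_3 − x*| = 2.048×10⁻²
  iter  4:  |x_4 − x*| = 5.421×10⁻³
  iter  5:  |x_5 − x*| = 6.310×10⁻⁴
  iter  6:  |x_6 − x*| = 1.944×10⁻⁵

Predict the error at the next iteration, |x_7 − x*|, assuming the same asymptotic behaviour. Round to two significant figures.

First estimate the order: p ≈ ln(|x_6 − x*|/|x_5 − x*|) / ln(|x_5 − x*|/|x_4 − x*|) = ln(1.944×10⁻⁵/6.310×10⁻⁴)/ln(6.310×10⁻⁴/5.421×10⁻³) = ln(0.0308082)/ln(0.116399) ≈ 1.6180.
Then |x_7 − x*| ≈ |x_6 − x*|·(|x_6 − x*|/|x_5 − x*|)^p = 1.944×10⁻⁵·(0.0308082)^1.6180 = 1.944×10⁻⁵·0.00358643 ≈ 6.972e-08.

7.0e-8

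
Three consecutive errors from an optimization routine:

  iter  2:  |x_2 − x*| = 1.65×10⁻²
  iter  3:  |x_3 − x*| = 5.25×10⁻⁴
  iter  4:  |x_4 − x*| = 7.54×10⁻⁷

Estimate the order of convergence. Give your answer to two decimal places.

1.90

p ≈ ln(|x_4 − x*|/|x_3 − x*|) / ln(|x_3 − x*|/|x_2 − x*|)
  = ln(7.54×10⁻⁷/5.25×10⁻⁴) / ln(5.25×10⁻⁴/1.65×10⁻²)
  = ln(0.00143619) / ln(0.0318182)
  = -6.54576 / -3.44772 ≈ 1.89858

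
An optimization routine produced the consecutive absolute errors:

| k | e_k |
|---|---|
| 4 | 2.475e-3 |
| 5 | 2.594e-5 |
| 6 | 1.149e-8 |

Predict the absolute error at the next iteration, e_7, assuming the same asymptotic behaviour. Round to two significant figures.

First estimate the order: p ≈ ln(e_6/e_5) / ln(e_5/e_4) = ln(1.149e-8/2.594e-5)/ln(2.594e-5/2.475e-3) = ln(0.000442945)/ln(0.0104808) ≈ 1.6941.
Then e_7 ≈ e_6·(e_6/e_5)^p = 1.149e-8·(0.000442945)^1.6941 = 1.149e-8·2.08248e-06 ≈ 2.393e-14.

2.4e-14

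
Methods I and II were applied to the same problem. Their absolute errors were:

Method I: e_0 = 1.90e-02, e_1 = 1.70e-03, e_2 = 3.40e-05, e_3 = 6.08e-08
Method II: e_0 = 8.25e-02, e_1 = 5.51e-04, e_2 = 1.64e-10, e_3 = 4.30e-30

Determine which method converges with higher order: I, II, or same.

II

Method I: p ≈ ln(6.08e-08/3.40e-05)/ln(3.40e-05/1.70e-03) ≈ 1.62.
Method II: p ≈ ln(4.30e-30/1.64e-10)/ln(1.64e-10/5.51e-04) ≈ 3.00.
Method II has the higher order (≈3.0 vs ≈1.6).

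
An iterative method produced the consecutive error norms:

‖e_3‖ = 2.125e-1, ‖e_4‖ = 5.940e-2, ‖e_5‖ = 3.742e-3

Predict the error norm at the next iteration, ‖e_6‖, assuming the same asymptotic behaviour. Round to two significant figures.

9.3e-6

First estimate the order: p ≈ ln(‖e_5‖/‖e_4‖) / ln(‖e_4‖/‖e_3‖) = ln(3.742e-3/5.940e-2)/ln(5.940e-2/2.125e-1) = ln(0.0629966)/ln(0.279529) ≈ 2.1690.
Then ‖e_6‖ ≈ ‖e_5‖·(‖e_5‖/‖e_4‖)^p = 3.742e-3·(0.0629966)^2.1690 = 3.742e-3·0.00248725 ≈ 9.307e-06.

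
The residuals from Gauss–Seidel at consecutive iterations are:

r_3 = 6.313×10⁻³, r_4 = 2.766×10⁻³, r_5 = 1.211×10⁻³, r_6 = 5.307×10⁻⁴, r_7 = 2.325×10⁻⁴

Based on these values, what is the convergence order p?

1

Consecutive ratios: r_7/r_6 = 2.325×10⁻⁴/5.307×10⁻⁴ = 0.438101, r_6/r_5 = 5.307×10⁻⁴/1.211×10⁻³ = 0.438233.
p ≈ ln(0.438101)/ln(0.438233) = -0.8253/-0.8250 ≈ 1.00.
So the convergence is linear (order 1).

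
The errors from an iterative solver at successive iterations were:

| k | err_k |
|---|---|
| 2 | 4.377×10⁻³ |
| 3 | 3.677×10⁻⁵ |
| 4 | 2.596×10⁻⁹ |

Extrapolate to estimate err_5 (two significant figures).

1.3e-17

First estimate the order: p ≈ ln(err_4/err_3) / ln(err_3/err_2) = ln(2.596×10⁻⁹/3.677×10⁻⁵)/ln(3.677×10⁻⁵/4.377×10⁻³) = ln(7.0601e-05)/ln(0.00840073) ≈ 1.9999.
Then err_5 ≈ err_4·(err_4/err_3)^p = 2.596×10⁻⁹·(7.0601e-05)^1.9999 = 2.596×10⁻⁹·4.98927e-09 ≈ 1.295e-17.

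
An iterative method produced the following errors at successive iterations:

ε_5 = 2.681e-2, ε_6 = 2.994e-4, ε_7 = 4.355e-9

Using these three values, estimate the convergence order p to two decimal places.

p ≈ ln(ε_7/ε_6) / ln(ε_6/ε_5)
  = ln(4.355e-9/2.994e-4) / ln(2.994e-4/2.681e-2)
  = ln(1.45458e-05) / ln(0.0111675)
  = -11.13821 / -4.49475 ≈ 2.47805

2.48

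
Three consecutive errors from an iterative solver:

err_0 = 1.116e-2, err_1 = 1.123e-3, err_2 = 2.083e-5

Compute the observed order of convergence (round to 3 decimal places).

1.736

p ≈ ln(err_2/err_1) / ln(err_1/err_0)
  = ln(2.083e-5/1.123e-3) / ln(1.123e-3/1.116e-2)
  = ln(0.0185485) / ln(0.100627)
  = -3.987366 / -2.296335 ≈ 1.736404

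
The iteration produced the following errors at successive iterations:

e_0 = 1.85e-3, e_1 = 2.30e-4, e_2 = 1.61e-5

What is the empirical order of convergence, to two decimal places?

1.28

p ≈ ln(e_2/e_1) / ln(e_1/e_0)
  = ln(1.61e-5/2.30e-4) / ln(2.30e-4/1.85e-3)
  = ln(0.07) / ln(0.124324)
  = -2.65926 / -2.08486 ≈ 1.27551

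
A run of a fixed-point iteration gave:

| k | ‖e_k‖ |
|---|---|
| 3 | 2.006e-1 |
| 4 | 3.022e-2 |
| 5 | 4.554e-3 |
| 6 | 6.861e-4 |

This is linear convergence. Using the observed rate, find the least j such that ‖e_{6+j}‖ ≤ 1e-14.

14

Rate ρ ≈ ‖e_6‖/‖e_5‖ = 6.861e-4/4.554e-3 = 0.1507.
After j more steps, ‖e_{6+j}‖ ≈ 6.861e-4·ρ^j; need ρ^j ≤ 1e-14/6.861e-4 = 1.45751e-11.
j ≥ ln(1.45751e-11)/ln(0.1507) = -24.9517/-1.89246 = 13.185.
So 14 more iterations are needed.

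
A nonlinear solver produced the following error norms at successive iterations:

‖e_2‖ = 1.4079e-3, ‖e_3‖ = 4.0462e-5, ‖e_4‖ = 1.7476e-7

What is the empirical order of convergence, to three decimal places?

1.534

p ≈ ln(‖e_4‖/‖e_3‖) / ln(‖e_3‖/‖e_2‖)
  = ln(1.7476e-7/4.0462e-5) / ln(4.0462e-5/1.4079e-3)
  = ln(0.00431911) / ln(0.0287393)
  = -5.444706 / -3.549490 ≈ 1.533940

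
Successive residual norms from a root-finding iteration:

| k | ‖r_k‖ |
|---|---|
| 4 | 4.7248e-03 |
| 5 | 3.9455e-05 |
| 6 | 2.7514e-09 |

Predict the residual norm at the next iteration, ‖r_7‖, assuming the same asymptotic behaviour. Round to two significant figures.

First estimate the order: p ≈ ln(‖r_6‖/‖r_5‖) / ln(‖r_5‖/‖r_4‖) = ln(2.7514e-09/3.9455e-05)/ln(3.9455e-05/4.7248e-03) = ln(6.97351e-05)/ln(0.00835062) ≈ 2.0000.
Then ‖r_7‖ ≈ ‖r_6‖·(‖r_6‖/‖r_5‖)^p = 2.7514e-09·(6.97351e-05)^2.0000 = 2.7514e-09·4.86298e-09 ≈ 1.338e-17.

1.3e-17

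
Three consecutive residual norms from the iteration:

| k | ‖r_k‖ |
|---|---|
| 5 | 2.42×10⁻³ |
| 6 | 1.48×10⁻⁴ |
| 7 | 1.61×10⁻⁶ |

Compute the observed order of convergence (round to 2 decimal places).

1.62

p ≈ ln(‖r_7‖/‖r_6‖) / ln(‖r_6‖/‖r_5‖)
  = ln(1.61×10⁻⁶/1.48×10⁻⁴) / ln(1.48×10⁻⁴/2.42×10⁻³)
  = ln(0.0108784) / ln(0.061157)
  = -4.52098 / -2.79431 ≈ 1.61792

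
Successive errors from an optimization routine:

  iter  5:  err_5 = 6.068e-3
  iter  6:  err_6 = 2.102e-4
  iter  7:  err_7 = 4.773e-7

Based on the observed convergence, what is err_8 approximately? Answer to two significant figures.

7.8e-12

First estimate the order: p ≈ ln(err_7/err_6) / ln(err_6/err_5) = ln(4.773e-7/2.102e-4)/ln(2.102e-4/6.068e-3) = ln(0.00227069)/ln(0.0346407) ≈ 1.8103.
Then err_8 ≈ err_7·(err_7/err_6)^p = 4.773e-7·(0.00227069)^1.8103 = 4.773e-7·1.63626e-05 ≈ 7.81e-12.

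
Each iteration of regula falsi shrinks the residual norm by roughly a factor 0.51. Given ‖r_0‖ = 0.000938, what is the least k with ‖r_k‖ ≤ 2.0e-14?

After k steps, ‖r_k‖ ≈ 0.000938·0.51^k.
Need 0.51^k ≤ 2.0e-14/0.000938 = 2.1322e-11.
k ≥ ln(2.1322e-11)/ln(0.51) = -24.5713/-0.67334 = 36.492.
Smallest integer k = 37.

37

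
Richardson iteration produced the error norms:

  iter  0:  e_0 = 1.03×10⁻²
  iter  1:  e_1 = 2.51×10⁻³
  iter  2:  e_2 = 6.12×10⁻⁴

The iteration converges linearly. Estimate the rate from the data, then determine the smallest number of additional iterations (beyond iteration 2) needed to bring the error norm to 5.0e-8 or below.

Rate ρ ≈ e_2/e_1 = 6.12×10⁻⁴/2.51×10⁻³ = 0.2438.
After j more steps, e_{2+j} ≈ 6.12×10⁻⁴·ρ^j; need ρ^j ≤ 5.0e-8/6.12×10⁻⁴ = 8.16993e-05.
j ≥ ln(8.16993e-05)/ln(0.2438) = -9.4125/-1.41141 = 6.669.
So 7 more iterations are needed.

7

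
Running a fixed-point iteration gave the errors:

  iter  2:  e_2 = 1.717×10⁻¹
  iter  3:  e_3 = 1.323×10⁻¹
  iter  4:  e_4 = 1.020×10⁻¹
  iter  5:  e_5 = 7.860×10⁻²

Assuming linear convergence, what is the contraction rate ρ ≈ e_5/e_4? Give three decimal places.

ρ ≈ e_5/e_4 = 7.860×10⁻²/1.020×10⁻¹ = 0.77059

0.771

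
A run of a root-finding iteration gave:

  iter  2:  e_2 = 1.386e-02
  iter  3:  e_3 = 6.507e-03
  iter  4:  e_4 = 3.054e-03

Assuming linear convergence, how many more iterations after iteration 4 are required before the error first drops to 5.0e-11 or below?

24

Rate ρ ≈ e_4/e_3 = 3.054e-03/6.507e-03 = 0.4693.
After j more steps, e_{4+j} ≈ 3.054e-03·ρ^j; need ρ^j ≤ 5.0e-11/3.054e-03 = 1.6372e-08.
j ≥ ln(1.6372e-08)/ln(0.4693) = -17.9277/-0.75651 = 23.698.
So 24 more iterations are needed.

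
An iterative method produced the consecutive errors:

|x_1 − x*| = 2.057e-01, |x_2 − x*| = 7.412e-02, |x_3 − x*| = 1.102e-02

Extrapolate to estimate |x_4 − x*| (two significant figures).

3.1e-4

First estimate the order: p ≈ ln(|x_3 − x*|/|x_2 − x*|) / ln(|x_2 − x*|/|x_1 − x*|) = ln(1.102e-02/7.412e-02)/ln(7.412e-02/2.057e-01) = ln(0.148678)/ln(0.360331) ≈ 1.8673.
Then |x_4 − x*| ≈ |x_3 − x*|·(|x_3 − x*|/|x_2 − x*|)^p = 1.102e-02·(0.148678)^1.8673 = 1.102e-02·0.0284666 ≈ 0.0003137.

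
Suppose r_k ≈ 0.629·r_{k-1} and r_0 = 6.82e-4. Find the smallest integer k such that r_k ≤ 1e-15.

After k steps, r_k ≈ 6.82e-4·0.629^k.
Need 0.629^k ≤ 1e-15/6.82e-4 = 1.46628e-12.
k ≥ ln(1.46628e-12)/ln(0.629) = -27.2483/-0.46362 = 58.773.
Smallest integer k = 59.

59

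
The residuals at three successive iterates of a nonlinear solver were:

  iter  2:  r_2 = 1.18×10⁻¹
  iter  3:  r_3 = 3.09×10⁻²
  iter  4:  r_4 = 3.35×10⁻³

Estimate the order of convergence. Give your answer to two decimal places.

p ≈ ln(r_4/r_3) / ln(r_3/r_2)
  = ln(3.35×10⁻³/3.09×10⁻²) / ln(3.09×10⁻²/1.18×10⁻¹)
  = ln(0.108414) / ln(0.261864)
  = -2.22180 / -1.33993 ≈ 1.65815

1.66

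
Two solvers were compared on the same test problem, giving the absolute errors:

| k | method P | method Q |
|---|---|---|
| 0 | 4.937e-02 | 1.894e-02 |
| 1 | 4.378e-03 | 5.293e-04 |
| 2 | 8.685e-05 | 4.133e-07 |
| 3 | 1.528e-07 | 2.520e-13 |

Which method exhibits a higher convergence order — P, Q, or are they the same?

Method P: p ≈ ln(1.528e-07/8.685e-05)/ln(8.685e-05/4.378e-03) ≈ 1.62.
Method Q: p ≈ ln(2.520e-13/4.133e-07)/ln(4.133e-07/5.293e-04) ≈ 2.00.
Method Q has the higher order (≈2.0 vs ≈1.6).

Q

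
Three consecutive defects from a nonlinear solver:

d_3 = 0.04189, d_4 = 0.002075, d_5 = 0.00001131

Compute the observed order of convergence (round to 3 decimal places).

1.734

p ≈ ln(d_5/d_4) / ln(d_4/d_3)
  = ln(0.00001131/0.002075) / ln(0.002075/0.04189)
  = ln(0.0054506) / ln(0.0495345)
  = -5.212030 / -3.005086 ≈ 1.734403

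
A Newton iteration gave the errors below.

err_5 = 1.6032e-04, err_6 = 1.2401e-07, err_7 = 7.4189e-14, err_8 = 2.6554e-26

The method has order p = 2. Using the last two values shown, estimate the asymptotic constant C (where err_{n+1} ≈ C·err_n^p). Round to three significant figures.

C ≈ err_8 / err_7^2
  = 2.6554e-26 / (7.4189e-14)^2
  = 2.6554e-26 / 5.50401e-27 ≈ 4.8245

4.82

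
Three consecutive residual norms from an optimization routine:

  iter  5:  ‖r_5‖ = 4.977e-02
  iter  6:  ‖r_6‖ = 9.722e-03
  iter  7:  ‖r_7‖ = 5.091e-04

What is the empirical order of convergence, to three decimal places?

1.806

p ≈ ln(‖r_7‖/‖r_6‖) / ln(‖r_6‖/‖r_5‖)
  = ln(5.091e-04/9.722e-03) / ln(9.722e-03/4.977e-02)
  = ln(0.0523658) / ln(0.195339)
  = -2.949502 / -1.633019 ≈ 1.806165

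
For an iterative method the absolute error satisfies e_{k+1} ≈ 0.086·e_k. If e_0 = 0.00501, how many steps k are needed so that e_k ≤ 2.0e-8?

After k steps, e_k ≈ 0.00501·0.086^k.
Need 0.086^k ≤ 2.0e-8/0.00501 = 3.99202e-06.
k ≥ ln(3.99202e-06)/ln(0.086) = -12.4312/-2.45341 = 5.067.
Smallest integer k = 6.

6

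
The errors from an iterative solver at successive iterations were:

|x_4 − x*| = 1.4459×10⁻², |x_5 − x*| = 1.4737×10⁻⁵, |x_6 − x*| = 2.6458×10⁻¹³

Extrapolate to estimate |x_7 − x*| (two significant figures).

2.3e-33

First estimate the order: p ≈ ln(|x_6 − x*|/|x_5 − x*|) / ln(|x_5 − x*|/|x_4 − x*|) = ln(2.6458×10⁻¹³/1.4737×10⁻⁵)/ln(1.4737×10⁻⁵/1.4459×10⁻²) = ln(1.79535e-08)/ln(0.00101923) ≈ 2.5891.
Then |x_7 − x*| ≈ |x_6 − x*|·(|x_6 − x*|/|x_5 − x*|)^p = 2.6458×10⁻¹³·(1.79535e-08)^2.5891 = 2.6458×10⁻¹³·8.8149e-21 ≈ 2.332e-33.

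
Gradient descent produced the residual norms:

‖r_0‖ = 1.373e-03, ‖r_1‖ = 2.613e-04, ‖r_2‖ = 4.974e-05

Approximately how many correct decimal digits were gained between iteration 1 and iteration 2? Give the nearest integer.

1

Digits gained ≈ log₁₀(‖r_1‖/‖r_2‖) = log₁₀(2.613e-04/4.974e-05) = log₁₀(5.25332) ≈ 0.720.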